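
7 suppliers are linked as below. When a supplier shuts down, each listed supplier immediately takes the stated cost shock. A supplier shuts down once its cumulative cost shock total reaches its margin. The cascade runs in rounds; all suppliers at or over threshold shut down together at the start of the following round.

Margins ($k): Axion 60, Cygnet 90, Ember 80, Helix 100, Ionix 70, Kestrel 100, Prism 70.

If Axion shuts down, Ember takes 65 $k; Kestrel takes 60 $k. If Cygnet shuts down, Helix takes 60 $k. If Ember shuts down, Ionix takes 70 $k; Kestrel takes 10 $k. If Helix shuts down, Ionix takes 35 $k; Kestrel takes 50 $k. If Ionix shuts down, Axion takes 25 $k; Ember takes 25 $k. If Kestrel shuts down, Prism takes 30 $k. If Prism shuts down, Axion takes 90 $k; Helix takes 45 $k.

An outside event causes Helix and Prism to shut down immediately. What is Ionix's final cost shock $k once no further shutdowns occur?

35

Round 1 — Helix, Prism shut down (initial).
  Axion: +90 → 90 ≥ 60
  Ionix: +35 → 35 < 70
  Kestrel: +50 → 50 < 100
Round 2 — Axion shuts down.
  Ember: +65 → 65 < 80
  Kestrel: +60 → 110 ≥ 100
Round 3 — Kestrel shuts down.
No further shutdowns.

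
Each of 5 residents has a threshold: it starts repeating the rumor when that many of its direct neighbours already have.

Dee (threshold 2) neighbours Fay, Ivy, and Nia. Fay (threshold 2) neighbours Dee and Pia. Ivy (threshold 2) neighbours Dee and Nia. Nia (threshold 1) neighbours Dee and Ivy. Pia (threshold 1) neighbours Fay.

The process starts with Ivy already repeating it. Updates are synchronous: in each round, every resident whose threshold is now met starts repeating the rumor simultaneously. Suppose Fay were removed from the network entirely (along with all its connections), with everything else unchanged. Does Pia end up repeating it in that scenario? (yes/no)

no

With Fay removed:
Round 1 — Ivy starts repeating the rumor (initial).
Round 2 — checking thresholds:
  Dee: 1 of 2 neighbours < 2, not yet.
  Nia: 1 of 2 neighbours ≥ 1, starts repeating the rumor.
Round 3 — checking thresholds:
  Dee: 2 of 2 neighbours ≥ 2, starts repeating the rumor.
Round 4 — no new spreads; cascade stops.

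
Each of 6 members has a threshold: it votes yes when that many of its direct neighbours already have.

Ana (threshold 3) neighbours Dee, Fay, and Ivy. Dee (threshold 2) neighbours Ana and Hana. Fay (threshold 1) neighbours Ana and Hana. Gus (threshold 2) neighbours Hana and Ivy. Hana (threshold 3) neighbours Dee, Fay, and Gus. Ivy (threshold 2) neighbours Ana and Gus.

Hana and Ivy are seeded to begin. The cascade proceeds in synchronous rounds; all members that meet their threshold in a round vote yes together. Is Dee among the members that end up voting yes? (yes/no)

Round 1 — Hana, Ivy vote yes (initial).
Round 2 — checking thresholds:
  Ana: 1 of 3 neighbours < 3, below threshold.
  Dee: 1 of 2 neighbours < 2, below threshold.
  Fay: 1 of 2 neighbours ≥ 1, votes yes.
  Gus: 2 of 2 neighbours ≥ 2, votes yes.
Round 3 — no new yes votes; cascade stops.

no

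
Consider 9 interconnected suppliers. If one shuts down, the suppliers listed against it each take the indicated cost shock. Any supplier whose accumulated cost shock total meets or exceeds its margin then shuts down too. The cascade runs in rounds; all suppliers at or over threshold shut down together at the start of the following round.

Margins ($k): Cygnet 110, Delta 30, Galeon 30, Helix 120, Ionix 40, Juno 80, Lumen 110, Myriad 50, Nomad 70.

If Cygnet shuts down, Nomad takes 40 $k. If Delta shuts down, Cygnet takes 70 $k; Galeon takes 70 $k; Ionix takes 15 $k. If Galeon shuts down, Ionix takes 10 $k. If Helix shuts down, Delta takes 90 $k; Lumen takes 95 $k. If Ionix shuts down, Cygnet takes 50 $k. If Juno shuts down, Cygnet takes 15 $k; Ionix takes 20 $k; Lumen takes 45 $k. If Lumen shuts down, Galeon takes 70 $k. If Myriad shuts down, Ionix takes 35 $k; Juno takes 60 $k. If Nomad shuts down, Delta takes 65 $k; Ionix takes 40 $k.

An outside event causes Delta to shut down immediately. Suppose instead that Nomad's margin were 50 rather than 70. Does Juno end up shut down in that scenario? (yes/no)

no

With Nomad's margin at 50:
Round 1 — Delta shuts down (initial).
  Cygnet: +70 → 70 < 110
  Galeon: +70 → 70 ≥ 30
  Ionix: +15 → 15 < 40
Round 2 — Galeon shuts down.
  Ionix: +10 → 25 < 40
No further shutdowns.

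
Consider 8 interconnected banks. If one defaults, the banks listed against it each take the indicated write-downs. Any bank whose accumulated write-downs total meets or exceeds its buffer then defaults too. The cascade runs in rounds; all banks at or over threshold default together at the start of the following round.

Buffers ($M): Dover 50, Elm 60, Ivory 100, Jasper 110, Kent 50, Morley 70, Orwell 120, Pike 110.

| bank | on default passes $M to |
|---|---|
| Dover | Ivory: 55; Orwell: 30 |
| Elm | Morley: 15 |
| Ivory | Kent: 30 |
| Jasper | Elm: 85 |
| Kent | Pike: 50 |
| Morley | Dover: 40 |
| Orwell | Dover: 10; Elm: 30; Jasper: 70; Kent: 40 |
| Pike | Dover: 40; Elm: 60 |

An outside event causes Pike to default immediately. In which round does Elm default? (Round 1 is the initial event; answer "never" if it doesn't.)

Round 1 — Pike defaults (initial).
  Dover: +40 → 40 < 50
  Elm: +60 → 60 ≥ 60
Round 2 — Elm defaults.
  Morley: +15 → 15 < 70
No further defaults.

2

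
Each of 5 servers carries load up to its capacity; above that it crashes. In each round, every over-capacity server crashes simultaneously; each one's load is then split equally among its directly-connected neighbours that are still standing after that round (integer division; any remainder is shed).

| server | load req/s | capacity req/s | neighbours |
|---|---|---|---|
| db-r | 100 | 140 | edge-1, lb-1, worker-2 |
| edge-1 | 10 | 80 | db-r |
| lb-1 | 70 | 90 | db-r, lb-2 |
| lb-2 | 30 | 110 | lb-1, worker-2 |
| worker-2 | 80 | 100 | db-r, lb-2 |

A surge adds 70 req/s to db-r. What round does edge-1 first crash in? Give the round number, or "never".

never

Round 1 — db-r at 170 > 140. db-r crashes.
  db-r sheds 170 req/s to edge-1, lb-1, worker-2: 56 each (2 lost).
    edge-1: 10+56 = 66 ≤ 80
    lb-1: 70+56 = 126 > 90
    worker-2: 80+56 = 136 > 100
Round 2 — lb-1, worker-2 crash.
  lb-1 sheds 126 req/s to lb-2: 126 each.
    lb-2: 30+126 = 156 > 110
  worker-2 sheds 136 req/s to lb-2: 136 each.
    lb-2: 156+136 = 292 > 110
Round 3 — lb-2 crashes.
  lb-2 sheds 292 req/s: no online neighbours, lost.
No further crashes.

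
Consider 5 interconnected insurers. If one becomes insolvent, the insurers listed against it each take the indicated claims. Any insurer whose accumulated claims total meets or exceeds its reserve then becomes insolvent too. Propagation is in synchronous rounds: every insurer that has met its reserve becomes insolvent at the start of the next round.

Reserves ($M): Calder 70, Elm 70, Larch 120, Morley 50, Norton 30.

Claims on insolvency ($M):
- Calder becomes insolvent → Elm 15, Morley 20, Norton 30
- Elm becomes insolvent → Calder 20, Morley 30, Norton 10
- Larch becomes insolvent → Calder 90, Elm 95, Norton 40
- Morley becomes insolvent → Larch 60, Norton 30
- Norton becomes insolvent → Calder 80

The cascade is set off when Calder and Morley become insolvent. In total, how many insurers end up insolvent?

Round 1 — Calder, Morley become insolvent (initial).
  Elm: +15 → 15 < 70
  Larch: +60 → 60 < 120
  Norton: +30+30 → 60 ≥ 30
Round 2 — Norton becomes insolvent.
No further insolvencies.

3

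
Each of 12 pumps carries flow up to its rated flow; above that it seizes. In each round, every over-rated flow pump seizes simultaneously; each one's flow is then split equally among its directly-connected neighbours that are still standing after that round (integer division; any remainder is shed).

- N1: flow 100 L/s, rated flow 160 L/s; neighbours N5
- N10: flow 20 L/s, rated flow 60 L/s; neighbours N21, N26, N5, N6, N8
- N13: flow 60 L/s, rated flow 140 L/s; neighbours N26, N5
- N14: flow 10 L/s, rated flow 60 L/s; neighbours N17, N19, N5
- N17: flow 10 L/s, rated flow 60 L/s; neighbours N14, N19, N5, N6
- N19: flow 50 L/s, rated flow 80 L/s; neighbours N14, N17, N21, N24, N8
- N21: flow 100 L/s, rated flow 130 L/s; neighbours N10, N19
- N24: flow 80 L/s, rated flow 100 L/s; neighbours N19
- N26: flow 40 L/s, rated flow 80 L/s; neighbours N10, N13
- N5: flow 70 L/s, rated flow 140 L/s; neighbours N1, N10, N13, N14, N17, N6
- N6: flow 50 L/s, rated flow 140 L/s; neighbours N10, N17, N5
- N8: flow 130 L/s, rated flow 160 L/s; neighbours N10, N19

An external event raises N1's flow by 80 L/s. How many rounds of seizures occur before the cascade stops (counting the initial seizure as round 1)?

3

Round 1 — N1 at 180 > 160. N1 seizes.
  N1 sheds 180 L/s to N5: 180 each.
    N5: 70+180 = 250 > 140
Round 2 — N5 seizes.
  N5 sheds 250 L/s to N10, N13, N14, N17, N6: 50 each.
    N10: 20+50 = 70 > 60
    N13: 60+50 = 110 ≤ 140
    N14: 10+50 = 60 ≤ 60
    N17: 10+50 = 60 ≤ 60
    N6: 50+50 = 100 ≤ 140
Round 3 — N10 seizes.
  N10 sheds 70 L/s to N21, N26, N6, N8: 17 each (2 lost).
    N21: 100+17 = 117 ≤ 130
    N26: 40+17 = 57 ≤ 80
    N6: 100+17 = 117 ≤ 140
    N8: 130+17 = 147 ≤ 160
No further seizures.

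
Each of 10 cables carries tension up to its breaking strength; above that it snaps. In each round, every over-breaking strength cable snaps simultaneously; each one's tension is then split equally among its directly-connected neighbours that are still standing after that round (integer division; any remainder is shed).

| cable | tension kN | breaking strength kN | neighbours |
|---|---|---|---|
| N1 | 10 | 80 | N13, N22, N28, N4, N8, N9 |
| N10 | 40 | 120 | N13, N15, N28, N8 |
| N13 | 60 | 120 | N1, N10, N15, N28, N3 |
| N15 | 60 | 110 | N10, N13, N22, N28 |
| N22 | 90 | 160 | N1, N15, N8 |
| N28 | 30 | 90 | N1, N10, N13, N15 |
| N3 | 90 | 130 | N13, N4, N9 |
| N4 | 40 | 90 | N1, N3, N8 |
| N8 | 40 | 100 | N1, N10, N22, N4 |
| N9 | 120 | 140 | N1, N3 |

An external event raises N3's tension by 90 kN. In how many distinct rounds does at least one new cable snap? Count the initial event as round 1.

Round 1 — N3 at 180 > 130. N3 snaps.
  N3 sheds 180 kN to N13, N4, N9: 60 each.
    N13: 60+60 = 120 ≤ 120
    N4: 40+60 = 100 > 90
    N9: 120+60 = 180 > 140
Round 2 — N4, N9 snap.
  N4 sheds 100 kN to N1, N8: 50 each.
    N1: 10+50 = 60 ≤ 80
    N8: 40+50 = 90 ≤ 100
  N9 sheds 180 kN to N1: 180 each.
    N1: 60+180 = 240 > 80
Round 3 — N1 snaps.
  N1 sheds 240 kN to N13, N22, N28, N8: 60 each.
    N13: 120+60 = 180 > 120
    N22: 90+60 = 150 ≤ 160
    N28: 30+60 = 90 ≤ 90
    N8: 90+60 = 150 > 100
Round 4 — N13, N8 snap.
  N13 sheds 180 kN to N10, N15, N28: 60 each.
    N10: 40+60 = 100 ≤ 120
    N15: 60+60 = 120 > 110
    N28: 90+60 = 150 > 90
  N8 sheds 150 kN to N10, N22: 75 each.
    N10: 100+75 = 175 > 120
    N22: 150+75 = 225 > 160
Round 5 — N10, N15, N22, N28 snap.
  N10 sheds 175 kN: no online neighbours, lost.
  N15 sheds 120 kN: no online neighbours, lost.
  N22 sheds 225 kN: no online neighbours, lost.
  N28 sheds 150 kN: no online neighbours, lost.
No further breaks.

5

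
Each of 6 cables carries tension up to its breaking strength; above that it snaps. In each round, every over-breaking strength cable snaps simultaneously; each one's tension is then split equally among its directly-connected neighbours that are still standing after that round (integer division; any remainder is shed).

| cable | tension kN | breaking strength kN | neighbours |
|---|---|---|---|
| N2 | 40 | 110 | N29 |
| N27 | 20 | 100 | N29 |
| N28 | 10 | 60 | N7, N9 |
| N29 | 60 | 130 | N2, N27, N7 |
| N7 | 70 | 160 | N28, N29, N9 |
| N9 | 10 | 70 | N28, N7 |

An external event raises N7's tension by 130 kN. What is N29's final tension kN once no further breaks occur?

126

Round 1 — N7 at 200 > 160. N7 snaps.
  N7 sheds 200 kN to N28, N29, N9: 66 each (2 lost).
    N28: 10+66 = 76 > 60
    N29: 60+66 = 126 ≤ 130
    N9: 10+66 = 76 > 70
Round 2 — N28, N9 snap.
  N28 sheds 76 kN: no online neighbours, lost.
  N9 sheds 76 kN: no online neighbours, lost.
No further breaks.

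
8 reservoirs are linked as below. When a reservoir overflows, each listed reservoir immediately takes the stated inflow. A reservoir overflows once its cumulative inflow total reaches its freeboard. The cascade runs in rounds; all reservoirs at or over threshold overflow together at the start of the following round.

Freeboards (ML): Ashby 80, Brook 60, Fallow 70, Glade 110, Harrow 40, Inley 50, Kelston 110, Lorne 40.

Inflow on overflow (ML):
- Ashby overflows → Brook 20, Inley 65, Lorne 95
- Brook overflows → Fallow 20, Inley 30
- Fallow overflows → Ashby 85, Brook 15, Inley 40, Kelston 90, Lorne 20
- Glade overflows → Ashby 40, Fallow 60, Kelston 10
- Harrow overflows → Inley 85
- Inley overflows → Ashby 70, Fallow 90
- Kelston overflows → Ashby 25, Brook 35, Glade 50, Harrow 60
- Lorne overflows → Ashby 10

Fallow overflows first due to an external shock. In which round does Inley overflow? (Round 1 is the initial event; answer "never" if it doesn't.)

3

Round 1 — Fallow overflows (initial).
  Ashby: +85 → 85 ≥ 80
  Brook: +15 → 15 < 60
  Inley: +40 → 40 < 50
  Kelston: +90 → 90 < 110
  Lorne: +20 → 20 < 40
Round 2 — Ashby overflows.
  Brook: +20 → 35 < 60
  Inley: +65 → 105 ≥ 50
  Lorne: +95 → 115 ≥ 40
Round 3 — Inley, Lorne overflow.
No further overflows.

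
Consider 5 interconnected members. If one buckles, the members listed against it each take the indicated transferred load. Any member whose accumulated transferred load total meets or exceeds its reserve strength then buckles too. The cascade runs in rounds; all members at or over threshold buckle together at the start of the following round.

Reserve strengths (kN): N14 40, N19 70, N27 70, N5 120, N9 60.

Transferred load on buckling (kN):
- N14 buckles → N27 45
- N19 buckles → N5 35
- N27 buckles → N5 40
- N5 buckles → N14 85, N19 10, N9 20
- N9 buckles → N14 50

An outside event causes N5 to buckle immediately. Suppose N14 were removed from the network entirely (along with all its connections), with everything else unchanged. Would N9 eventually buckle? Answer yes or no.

With N14 removed:
Round 1 — N5 buckles (initial).
  N19: +10 → 10 < 70
  N9: +20 → 20 < 60
No further bucklings.

no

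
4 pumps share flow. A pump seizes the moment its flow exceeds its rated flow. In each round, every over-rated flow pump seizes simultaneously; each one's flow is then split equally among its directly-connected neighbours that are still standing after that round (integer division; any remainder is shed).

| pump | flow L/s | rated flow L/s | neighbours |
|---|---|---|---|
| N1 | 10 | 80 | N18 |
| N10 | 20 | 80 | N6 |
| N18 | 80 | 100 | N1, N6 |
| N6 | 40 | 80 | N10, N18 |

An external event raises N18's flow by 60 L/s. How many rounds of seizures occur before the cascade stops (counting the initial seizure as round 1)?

3

Round 1 — N18 at 140 > 100. N18 seizes.
  N18 sheds 140 L/s to N1, N6: 70 each.
    N1: 10+70 = 80 ≤ 80
    N6: 40+70 = 110 > 80
Round 2 — N6 seizes.
  N6 sheds 110 L/s to N10: 110 each.
    N10: 20+110 = 130 > 80
Round 3 — N10 seizes.
  N10 sheds 130 L/s: no online neighbours, lost.
No further seizures.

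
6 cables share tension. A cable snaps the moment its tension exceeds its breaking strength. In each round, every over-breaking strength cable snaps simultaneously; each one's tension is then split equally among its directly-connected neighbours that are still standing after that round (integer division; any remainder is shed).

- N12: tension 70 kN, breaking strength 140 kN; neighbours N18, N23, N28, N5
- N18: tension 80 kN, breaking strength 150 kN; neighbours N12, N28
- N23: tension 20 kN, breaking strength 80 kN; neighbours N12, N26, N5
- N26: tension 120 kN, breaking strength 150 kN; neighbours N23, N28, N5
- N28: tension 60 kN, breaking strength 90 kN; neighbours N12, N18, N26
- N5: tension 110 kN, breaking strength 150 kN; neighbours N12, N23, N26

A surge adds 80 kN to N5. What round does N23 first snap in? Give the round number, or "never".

2

Round 1 — N5 at 190 > 150. N5 snaps.
  N5 sheds 190 kN to N12, N23, N26: 63 each (1 lost).
    N12: 70+63 = 133 ≤ 140
    N23: 20+63 = 83 > 80
    N26: 120+63 = 183 > 150
Round 2 — N23, N26 snap.
  N23 sheds 83 kN to N12: 83 each.
    N12: 133+83 = 216 > 140
  N26 sheds 183 kN to N28: 183 each.
    N28: 60+183 = 243 > 90
Round 3 — N12, N28 snap.
  N12 sheds 216 kN to N18: 216 each.
    N18: 80+216 = 296 > 150
  N28 sheds 243 kN to N18: 243 each.
    N18: 296+243 = 539 > 150
Round 4 — N18 snaps.
  N18 sheds 539 kN: no online neighbours, lost.
No further breaks.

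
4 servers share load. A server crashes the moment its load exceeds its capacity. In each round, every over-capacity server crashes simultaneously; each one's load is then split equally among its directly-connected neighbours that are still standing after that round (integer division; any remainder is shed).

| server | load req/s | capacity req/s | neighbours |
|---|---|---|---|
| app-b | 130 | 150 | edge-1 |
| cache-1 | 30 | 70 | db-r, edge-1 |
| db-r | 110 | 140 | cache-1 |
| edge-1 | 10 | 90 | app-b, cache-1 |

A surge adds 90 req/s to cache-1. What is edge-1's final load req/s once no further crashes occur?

70

Round 1 — cache-1 at 120 > 70. cache-1 crashes.
  cache-1 sheds 120 req/s to db-r, edge-1: 60 each.
    db-r: 110+60 = 170 > 140
    edge-1: 10+60 = 70 ≤ 90
Round 2 — db-r crashes.
  db-r sheds 170 req/s: no online neighbours, lost.
No further crashes.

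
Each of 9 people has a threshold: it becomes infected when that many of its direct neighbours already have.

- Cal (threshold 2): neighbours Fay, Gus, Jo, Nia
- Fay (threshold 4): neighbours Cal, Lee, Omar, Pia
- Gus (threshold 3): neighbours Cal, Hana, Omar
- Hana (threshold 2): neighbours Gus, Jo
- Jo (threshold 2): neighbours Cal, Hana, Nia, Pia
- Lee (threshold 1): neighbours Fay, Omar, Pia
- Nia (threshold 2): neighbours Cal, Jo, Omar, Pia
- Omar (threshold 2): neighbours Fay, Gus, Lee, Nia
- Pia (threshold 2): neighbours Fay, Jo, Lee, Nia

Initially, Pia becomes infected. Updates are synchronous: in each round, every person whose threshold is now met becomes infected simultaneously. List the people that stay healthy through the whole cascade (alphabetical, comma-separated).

Cal, Fay, Gus, Hana, Jo, Nia, Omar

Round 1 — Pia becomes infected (initial).
Round 2 — checking thresholds:
  Fay: 1 of 4 neighbours < 4, below threshold.
  Jo: 1 of 4 neighbours < 2, below threshold.
  Lee: 1 of 3 neighbours ≥ 1, becomes infected.
  Nia: 1 of 4 neighbours < 2, below threshold.
Round 3 — no new infections; cascade stops.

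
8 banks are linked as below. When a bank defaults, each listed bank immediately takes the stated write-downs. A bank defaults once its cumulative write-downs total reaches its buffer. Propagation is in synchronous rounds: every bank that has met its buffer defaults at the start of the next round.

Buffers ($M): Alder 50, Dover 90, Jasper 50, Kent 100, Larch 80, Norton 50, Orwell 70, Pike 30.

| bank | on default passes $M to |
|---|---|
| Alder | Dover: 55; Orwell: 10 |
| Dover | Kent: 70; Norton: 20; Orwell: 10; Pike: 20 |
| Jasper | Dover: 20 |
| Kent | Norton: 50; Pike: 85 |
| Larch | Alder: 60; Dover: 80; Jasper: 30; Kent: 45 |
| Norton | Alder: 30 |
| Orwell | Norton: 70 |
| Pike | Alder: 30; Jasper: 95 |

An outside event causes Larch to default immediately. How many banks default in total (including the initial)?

Round 1 — Larch defaults (initial).
  Alder: +60 → 60 ≥ 50
  Dover: +80 → 80 < 90
  Jasper: +30 → 30 < 50
  Kent: +45 → 45 < 100
Round 2 — Alder defaults.
  Dover: +55 → 135 ≥ 90
  Orwell: +10 → 10 < 70
Round 3 — Dover defaults.
  Kent: +70 → 115 ≥ 100
  Norton: +20 → 20 < 50
  Orwell: +10 → 20 < 70
  Pike: +20 → 20 < 30
Round 4 — Kent defaults.
  Norton: +50 → 70 ≥ 50
  Pike: +85 → 105 ≥ 30
Round 5 — Norton, Pike default.
  Jasper: +95 → 125 ≥ 50
Round 6 — Jasper defaults.
No further defaults.

7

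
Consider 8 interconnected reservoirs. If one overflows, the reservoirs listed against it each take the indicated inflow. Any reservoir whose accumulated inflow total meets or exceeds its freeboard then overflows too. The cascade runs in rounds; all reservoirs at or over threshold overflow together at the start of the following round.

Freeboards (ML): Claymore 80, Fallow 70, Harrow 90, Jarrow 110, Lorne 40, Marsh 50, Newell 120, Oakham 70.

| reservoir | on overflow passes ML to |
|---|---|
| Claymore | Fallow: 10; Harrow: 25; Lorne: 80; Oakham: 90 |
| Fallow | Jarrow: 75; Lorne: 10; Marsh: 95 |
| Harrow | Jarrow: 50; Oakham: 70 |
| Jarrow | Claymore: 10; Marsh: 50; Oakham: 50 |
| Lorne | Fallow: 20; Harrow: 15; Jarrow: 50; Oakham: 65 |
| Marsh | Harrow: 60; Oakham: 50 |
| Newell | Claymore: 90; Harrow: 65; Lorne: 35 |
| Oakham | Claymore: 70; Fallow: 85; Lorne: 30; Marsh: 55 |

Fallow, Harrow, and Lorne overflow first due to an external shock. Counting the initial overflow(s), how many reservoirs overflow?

7

Round 1 — Fallow, Harrow, Lorne overflow (initial).
  Jarrow: +75+50+50 → 175 ≥ 110
  Marsh: +95 → 95 ≥ 50
  Oakham: +70+65 → 135 ≥ 70
Round 2 — Jarrow, Marsh, Oakham overflow.
  Claymore: +10+70 → 80 ≥ 80
Round 3 — Claymore overflows.
No further overflows.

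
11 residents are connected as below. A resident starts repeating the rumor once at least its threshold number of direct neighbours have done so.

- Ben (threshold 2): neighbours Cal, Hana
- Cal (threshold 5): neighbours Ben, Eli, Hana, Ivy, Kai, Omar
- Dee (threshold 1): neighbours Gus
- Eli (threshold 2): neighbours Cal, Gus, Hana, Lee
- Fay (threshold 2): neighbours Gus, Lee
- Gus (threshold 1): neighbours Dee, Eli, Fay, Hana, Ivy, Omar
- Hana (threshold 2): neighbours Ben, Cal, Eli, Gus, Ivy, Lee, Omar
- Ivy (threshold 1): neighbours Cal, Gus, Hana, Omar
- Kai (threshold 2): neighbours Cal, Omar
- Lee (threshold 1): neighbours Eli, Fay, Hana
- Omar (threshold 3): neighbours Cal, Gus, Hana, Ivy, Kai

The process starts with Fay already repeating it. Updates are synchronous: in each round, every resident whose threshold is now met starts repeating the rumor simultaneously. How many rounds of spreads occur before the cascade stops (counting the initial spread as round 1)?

4

Round 1 — Fay starts repeating the rumor (initial).
Round 2 — checking thresholds:
  Gus: 1 of 6 neighbours ≥ 1, starts repeating the rumor.
  Lee: 1 of 3 neighbours ≥ 1, starts repeating the rumor.
Round 3 — checking thresholds:
  Dee: 1 of 1 neighbours ≥ 1, starts repeating the rumor.
  Eli: 2 of 4 neighbours ≥ 2, starts repeating the rumor.
  Hana: 2 of 7 neighbours ≥ 2, starts repeating the rumor.
  Ivy: 1 of 4 neighbours ≥ 1, starts repeating the rumor.
  Omar: 1 of 5 neighbours < 3, holds.
Round 4 — checking thresholds:
  Ben: 1 of 2 neighbours < 2, holds.
  Cal: 3 of 6 neighbours < 5, holds.
  Omar: 3 of 5 neighbours ≥ 3, starts repeating the rumor.
Round 5 — no new spreads; cascade stops.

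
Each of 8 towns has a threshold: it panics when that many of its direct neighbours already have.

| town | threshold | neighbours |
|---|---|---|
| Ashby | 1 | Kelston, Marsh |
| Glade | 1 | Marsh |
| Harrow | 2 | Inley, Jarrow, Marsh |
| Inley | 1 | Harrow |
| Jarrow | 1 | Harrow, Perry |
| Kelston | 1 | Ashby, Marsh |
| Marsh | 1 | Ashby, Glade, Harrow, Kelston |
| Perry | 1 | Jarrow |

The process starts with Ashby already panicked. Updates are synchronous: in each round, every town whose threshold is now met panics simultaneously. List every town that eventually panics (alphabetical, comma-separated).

Round 1 — Ashby panics (initial).
Round 2 — checking thresholds:
  Kelston: 1 of 2 neighbours ≥ 1, panics.
  Marsh: 1 of 4 neighbours ≥ 1, panics.
Round 3 — checking thresholds:
  Glade: 1 of 1 neighbours ≥ 1, panics.
  Harrow: 1 of 3 neighbours < 2, not yet.
Round 4 — no new panics; cascade stops.

Ashby, Glade, Kelston, Marsh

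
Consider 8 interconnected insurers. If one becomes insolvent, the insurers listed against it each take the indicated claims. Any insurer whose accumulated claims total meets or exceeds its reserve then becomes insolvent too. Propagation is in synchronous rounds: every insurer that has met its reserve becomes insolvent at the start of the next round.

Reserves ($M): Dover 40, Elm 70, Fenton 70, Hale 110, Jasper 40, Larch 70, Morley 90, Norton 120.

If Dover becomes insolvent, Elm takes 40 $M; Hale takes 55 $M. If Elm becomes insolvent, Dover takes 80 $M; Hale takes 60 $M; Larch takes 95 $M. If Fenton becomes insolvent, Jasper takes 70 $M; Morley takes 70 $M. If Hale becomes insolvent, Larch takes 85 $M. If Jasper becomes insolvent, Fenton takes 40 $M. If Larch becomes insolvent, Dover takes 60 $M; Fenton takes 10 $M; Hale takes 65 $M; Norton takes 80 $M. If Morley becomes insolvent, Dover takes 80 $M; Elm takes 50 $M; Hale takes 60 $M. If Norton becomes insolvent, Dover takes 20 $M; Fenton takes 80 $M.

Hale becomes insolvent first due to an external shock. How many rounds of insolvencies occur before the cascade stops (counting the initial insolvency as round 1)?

3

Round 1 — Hale becomes insolvent (initial).
  Larch: +85 → 85 ≥ 70
Round 2 — Larch becomes insolvent.
  Dover: +60 → 60 ≥ 40
  Fenton: +10 → 10 < 70
  Norton: +80 → 80 < 120
Round 3 — Dover becomes insolvent.
  Elm: +40 → 40 < 70
No further insolvencies.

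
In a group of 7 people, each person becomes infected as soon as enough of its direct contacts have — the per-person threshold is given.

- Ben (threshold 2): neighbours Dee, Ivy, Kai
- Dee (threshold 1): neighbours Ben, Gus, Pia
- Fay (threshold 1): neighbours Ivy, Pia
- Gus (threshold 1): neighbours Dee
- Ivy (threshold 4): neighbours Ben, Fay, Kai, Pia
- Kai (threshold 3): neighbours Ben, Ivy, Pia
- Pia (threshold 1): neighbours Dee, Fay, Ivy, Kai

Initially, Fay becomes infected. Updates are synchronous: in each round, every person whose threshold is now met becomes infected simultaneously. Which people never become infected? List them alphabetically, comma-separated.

Round 1 — Fay becomes infected (initial).
Round 2 — checking thresholds:
  Ivy: 1 of 4 neighbours < 4, below threshold.
  Pia: 1 of 4 neighbours ≥ 1, becomes infected.
Round 3 — checking thresholds:
  Dee: 1 of 3 neighbours ≥ 1, becomes infected.
  Ivy: 2 of 4 neighbours < 4, below threshold.
  Kai: 1 of 3 neighbours < 3, below threshold.
Round 4 — checking thresholds:
  Ben: 1 of 3 neighbours < 2, below threshold.
  Gus: 1 of 1 neighbours ≥ 1, becomes infected.
  Ivy: 2 of 4 neighbours < 4, below threshold.
  Kai: 1 of 3 neighbours < 3, below threshold.
Round 5 — no new infections; cascade stops.

Ben, Ivy, Kai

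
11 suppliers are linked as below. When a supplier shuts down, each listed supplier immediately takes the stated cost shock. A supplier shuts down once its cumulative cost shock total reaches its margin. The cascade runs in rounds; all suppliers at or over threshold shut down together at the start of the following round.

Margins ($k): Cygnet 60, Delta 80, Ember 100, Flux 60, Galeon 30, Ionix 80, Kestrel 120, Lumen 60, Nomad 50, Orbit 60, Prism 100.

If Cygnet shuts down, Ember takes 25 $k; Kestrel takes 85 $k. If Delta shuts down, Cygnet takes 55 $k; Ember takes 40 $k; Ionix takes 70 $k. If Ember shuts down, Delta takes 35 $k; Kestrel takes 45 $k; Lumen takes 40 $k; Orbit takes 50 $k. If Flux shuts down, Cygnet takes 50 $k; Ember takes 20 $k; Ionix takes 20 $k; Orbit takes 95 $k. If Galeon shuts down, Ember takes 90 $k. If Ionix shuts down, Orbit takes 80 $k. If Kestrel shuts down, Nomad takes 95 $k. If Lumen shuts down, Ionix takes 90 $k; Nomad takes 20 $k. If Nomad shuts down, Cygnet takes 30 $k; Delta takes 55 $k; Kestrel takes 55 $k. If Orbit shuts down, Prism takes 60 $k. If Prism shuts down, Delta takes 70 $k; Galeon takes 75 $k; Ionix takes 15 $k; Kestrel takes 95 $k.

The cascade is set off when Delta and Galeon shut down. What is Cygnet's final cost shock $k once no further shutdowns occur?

55

Round 1 — Delta, Galeon shut down (initial).
  Cygnet: +55 → 55 < 60
  Ember: +40+90 → 130 ≥ 100
  Ionix: +70 → 70 < 80
Round 2 — Ember shuts down.
  Kestrel: +45 → 45 < 120
  Lumen: +40 → 40 < 60
  Orbit: +50 → 50 < 60
No further shutdowns.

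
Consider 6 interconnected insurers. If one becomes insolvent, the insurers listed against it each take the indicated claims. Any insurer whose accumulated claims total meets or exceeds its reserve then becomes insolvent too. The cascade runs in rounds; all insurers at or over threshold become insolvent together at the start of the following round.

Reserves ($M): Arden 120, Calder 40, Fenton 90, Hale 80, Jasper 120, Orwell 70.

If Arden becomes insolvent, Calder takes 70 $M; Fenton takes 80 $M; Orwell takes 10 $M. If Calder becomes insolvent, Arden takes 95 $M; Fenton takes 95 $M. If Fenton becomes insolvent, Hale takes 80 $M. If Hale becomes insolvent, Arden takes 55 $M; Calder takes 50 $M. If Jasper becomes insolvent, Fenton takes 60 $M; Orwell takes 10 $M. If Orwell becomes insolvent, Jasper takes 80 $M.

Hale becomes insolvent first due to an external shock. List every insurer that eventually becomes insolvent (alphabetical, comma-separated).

Round 1 — Hale becomes insolvent (initial).
  Arden: +55 → 55 < 120
  Calder: +50 → 50 ≥ 40
Round 2 — Calder becomes insolvent.
  Arden: +95 → 150 ≥ 120
  Fenton: +95 → 95 ≥ 90
Round 3 — Arden, Fenton become insolvent.
  Orwell: +10 → 10 < 70
No further insolvencies.

Arden, Calder, Fenton, Hale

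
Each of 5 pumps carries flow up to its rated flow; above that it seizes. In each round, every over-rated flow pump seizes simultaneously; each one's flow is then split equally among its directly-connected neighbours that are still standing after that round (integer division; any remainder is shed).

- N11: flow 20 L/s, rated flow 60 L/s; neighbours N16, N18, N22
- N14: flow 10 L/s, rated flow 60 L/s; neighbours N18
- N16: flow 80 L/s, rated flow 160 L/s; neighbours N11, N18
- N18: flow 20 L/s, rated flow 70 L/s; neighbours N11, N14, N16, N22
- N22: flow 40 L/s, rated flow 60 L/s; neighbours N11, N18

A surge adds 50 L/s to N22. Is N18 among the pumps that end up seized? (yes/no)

yes

Round 1 — N22 at 90 > 60. N22 seizes.
  N22 sheds 90 L/s to N11, N18: 45 each.
    N11: 20+45 = 65 > 60
    N18: 20+45 = 65 ≤ 70
Round 2 — N11 seizes.
  N11 sheds 65 L/s to N16, N18: 32 each (1 lost).
    N16: 80+32 = 112 ≤ 160
    N18: 65+32 = 97 > 70
Round 3 — N18 seizes.
  N18 sheds 97 L/s to N14, N16: 48 each (1 lost).
    N14: 10+48 = 58 ≤ 60
    N16: 112+48 = 160 ≤ 160
No further seizures.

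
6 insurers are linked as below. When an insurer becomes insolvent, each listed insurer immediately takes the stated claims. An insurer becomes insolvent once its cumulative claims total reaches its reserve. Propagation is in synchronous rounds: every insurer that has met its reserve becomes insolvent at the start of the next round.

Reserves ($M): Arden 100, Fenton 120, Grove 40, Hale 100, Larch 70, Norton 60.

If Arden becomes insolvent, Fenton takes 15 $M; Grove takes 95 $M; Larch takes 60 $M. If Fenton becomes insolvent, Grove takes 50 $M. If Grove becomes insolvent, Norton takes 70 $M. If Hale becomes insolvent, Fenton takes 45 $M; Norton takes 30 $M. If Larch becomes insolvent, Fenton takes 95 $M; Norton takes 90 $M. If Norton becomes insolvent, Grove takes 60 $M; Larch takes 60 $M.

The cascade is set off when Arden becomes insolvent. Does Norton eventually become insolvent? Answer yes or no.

Round 1 — Arden becomes insolvent (initial).
  Fenton: +15 → 15 < 120
  Grove: +95 → 95 ≥ 40
  Larch: +60 → 60 < 70
Round 2 — Grove becomes insolvent.
  Norton: +70 → 70 ≥ 60
Round 3 — Norton becomes insolvent.
  Larch: +60 → 120 ≥ 70
Round 4 — Larch becomes insolvent.
  Fenton: +95 → 110 < 120
No further insolvencies.

yes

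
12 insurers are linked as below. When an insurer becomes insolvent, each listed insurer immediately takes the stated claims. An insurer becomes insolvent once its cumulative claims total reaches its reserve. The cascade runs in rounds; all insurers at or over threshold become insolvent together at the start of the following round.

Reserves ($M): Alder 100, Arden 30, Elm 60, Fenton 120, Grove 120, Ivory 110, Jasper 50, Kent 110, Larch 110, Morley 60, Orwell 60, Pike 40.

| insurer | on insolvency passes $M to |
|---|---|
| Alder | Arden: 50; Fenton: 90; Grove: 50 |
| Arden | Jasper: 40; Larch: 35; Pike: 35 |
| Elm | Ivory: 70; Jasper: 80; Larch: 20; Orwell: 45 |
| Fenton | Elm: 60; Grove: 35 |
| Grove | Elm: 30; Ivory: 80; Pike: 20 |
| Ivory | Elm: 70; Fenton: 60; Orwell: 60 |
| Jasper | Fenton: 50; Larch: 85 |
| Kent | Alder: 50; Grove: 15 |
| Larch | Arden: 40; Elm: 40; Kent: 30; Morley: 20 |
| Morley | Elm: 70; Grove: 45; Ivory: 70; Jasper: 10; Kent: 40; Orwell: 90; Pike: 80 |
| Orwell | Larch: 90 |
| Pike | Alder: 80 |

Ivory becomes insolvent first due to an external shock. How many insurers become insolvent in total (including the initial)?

Round 1 — Ivory becomes insolvent (initial).
  Elm: +70 → 70 ≥ 60
  Fenton: +60 → 60 < 120
  Orwell: +60 → 60 ≥ 60
Round 2 — Elm, Orwell become insolvent.
  Jasper: +80 → 80 ≥ 50
  Larch: +20+90 → 110 ≥ 110
Round 3 — Jasper, Larch become insolvent.
  Arden: +40 → 40 ≥ 30
  Fenton: +50 → 110 < 120
  Kent: +30 → 30 < 110
  Morley: +20 → 20 < 60
Round 4 — Arden becomes insolvent.
  Pike: +35 → 35 < 40
No further insolvencies.

6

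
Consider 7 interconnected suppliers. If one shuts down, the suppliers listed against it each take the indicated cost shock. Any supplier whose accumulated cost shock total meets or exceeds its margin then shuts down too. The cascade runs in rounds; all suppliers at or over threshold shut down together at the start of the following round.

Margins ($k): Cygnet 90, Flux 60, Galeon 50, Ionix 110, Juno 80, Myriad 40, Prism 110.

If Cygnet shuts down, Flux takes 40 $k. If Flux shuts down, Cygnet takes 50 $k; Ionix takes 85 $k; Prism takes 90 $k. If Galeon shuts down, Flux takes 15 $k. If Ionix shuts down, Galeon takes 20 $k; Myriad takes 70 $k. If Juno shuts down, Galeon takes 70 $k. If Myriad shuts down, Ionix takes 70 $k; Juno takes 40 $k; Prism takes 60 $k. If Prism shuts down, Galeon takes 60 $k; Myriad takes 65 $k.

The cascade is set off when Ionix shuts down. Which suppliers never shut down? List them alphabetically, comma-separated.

Cygnet, Flux, Galeon, Juno, Prism

Round 1 — Ionix shuts down (initial).
  Galeon: +20 → 20 < 50
  Myriad: +70 → 70 ≥ 40
Round 2 — Myriad shuts down.
  Juno: +40 → 40 < 80
  Prism: +60 → 60 < 110
No further shutdowns.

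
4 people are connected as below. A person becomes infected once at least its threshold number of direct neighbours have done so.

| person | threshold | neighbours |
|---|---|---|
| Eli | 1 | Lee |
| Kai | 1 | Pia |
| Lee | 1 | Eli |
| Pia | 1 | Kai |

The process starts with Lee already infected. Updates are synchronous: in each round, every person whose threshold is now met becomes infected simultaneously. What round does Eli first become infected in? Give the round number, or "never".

Round 1 — Lee becomes infected (initial).
Round 2 — checking thresholds:
  Eli: 1 of 1 neighbours ≥ 1, becomes infected.
Round 3 — no new infections; cascade stops.

2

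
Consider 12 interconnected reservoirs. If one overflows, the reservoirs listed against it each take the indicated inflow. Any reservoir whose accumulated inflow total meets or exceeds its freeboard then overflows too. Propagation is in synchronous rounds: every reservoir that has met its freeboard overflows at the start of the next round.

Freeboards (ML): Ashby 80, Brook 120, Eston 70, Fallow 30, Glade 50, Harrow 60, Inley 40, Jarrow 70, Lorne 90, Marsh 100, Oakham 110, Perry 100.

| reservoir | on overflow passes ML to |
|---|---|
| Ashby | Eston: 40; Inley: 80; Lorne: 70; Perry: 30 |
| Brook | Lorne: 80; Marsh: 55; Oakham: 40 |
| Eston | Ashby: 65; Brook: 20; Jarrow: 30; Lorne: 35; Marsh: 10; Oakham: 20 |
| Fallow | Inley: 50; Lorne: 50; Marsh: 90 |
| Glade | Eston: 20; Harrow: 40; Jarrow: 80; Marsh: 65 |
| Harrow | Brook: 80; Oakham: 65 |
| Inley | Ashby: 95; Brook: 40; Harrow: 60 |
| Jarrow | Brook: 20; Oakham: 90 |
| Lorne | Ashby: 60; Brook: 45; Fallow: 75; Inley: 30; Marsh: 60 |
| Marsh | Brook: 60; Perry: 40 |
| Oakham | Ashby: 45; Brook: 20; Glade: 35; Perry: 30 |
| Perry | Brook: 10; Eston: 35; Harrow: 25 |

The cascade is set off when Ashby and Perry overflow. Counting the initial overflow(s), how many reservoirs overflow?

Round 1 — Ashby, Perry overflow (initial).
  Brook: +10 → 10 < 120
  Eston: +40+35 → 75 ≥ 70
  Harrow: +25 → 25 < 60
  Inley: +80 → 80 ≥ 40
  Lorne: +70 → 70 < 90
Round 2 — Eston, Inley overflow.
  Brook: +20+40 → 70 < 120
  Harrow: +60 → 85 ≥ 60
  Jarrow: +30 → 30 < 70
  Lorne: +35 → 105 ≥ 90
  Marsh: +10 → 10 < 100
  Oakham: +20 → 20 < 110
Round 3 — Harrow, Lorne overflow.
  Brook: +80+45 → 195 ≥ 120
  Fallow: +75 → 75 ≥ 30
  Marsh: +60 → 70 < 100
  Oakham: +65 → 85 < 110
Round 4 — Brook, Fallow overflow.
  Marsh: +55+90 → 215 ≥ 100
  Oakham: +40 → 125 ≥ 110
Round 5 — Marsh, Oakham overflow.
  Glade: +35 → 35 < 50
No further overflows.

10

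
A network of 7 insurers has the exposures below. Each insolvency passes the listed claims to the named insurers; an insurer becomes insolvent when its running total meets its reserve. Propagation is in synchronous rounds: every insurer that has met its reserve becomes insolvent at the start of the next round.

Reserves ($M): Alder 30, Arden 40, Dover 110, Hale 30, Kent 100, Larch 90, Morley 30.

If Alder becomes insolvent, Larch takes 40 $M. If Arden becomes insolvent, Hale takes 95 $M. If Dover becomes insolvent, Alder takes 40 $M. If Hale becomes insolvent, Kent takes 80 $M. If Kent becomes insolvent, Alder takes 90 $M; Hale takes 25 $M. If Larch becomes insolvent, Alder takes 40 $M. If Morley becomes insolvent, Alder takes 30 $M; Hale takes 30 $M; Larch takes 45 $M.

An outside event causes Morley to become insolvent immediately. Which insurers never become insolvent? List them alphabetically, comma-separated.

Round 1 — Morley becomes insolvent (initial).
  Alder: +30 → 30 ≥ 30
  Hale: +30 → 30 ≥ 30
  Larch: +45 → 45 < 90
Round 2 — Alder, Hale become insolvent.
  Kent: +80 → 80 < 100
  Larch: +40 → 85 < 90
No further insolvencies.

Arden, Dover, Kent, Larch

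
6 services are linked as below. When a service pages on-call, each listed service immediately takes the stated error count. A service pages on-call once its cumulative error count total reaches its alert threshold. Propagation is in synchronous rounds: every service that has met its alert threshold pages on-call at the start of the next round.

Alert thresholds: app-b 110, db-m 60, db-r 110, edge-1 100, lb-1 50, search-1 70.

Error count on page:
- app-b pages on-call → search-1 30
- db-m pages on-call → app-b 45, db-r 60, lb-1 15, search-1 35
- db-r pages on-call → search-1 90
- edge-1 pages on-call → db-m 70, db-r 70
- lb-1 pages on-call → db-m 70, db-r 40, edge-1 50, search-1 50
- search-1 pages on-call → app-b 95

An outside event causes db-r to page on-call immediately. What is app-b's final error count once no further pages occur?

95

Round 1 — db-r pages on-call (initial).
  search-1: +90 → 90 ≥ 70
Round 2 — search-1 pages on-call.
  app-b: +95 → 95 < 110
No further pages.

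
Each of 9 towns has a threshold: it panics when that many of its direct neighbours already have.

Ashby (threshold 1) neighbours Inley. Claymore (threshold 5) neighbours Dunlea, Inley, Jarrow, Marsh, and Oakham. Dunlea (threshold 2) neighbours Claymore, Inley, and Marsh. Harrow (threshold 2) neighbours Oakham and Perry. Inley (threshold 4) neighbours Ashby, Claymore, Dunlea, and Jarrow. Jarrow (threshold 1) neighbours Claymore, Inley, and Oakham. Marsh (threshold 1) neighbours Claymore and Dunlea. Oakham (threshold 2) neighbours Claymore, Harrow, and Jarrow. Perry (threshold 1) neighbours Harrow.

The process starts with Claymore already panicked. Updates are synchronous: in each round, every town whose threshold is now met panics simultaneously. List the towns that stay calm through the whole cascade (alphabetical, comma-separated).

Ashby, Harrow, Inley, Perry

Round 1 — Claymore panics (initial).
Round 2 — checking thresholds:
  Dunlea: 1 of 3 neighbours < 2, not yet.
  Inley: 1 of 4 neighbours < 4, not yet.
  Jarrow: 1 of 3 neighbours ≥ 1, panics.
  Marsh: 1 of 2 neighbours ≥ 1, panics.
  Oakham: 1 of 3 neighbours < 2, not yet.
Round 3 — checking thresholds:
  Dunlea: 2 of 3 neighbours ≥ 2, panics.
  Inley: 2 of 4 neighbours < 4, not yet.
  Oakham: 2 of 3 neighbours ≥ 2, panics.
Round 4 — no new panics; cascade stops.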